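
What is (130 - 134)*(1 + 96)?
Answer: -388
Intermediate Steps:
(130 - 134)*(1 + 96) = -4*97 = -388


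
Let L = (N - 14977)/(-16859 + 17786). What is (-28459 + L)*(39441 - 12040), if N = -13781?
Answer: -241222429217/309 ≈ -7.8065e+8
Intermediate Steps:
L = -9586/309 (L = (-13781 - 14977)/(-16859 + 17786) = -28758/927 = -28758*1/927 = -9586/309 ≈ -31.023)
(-28459 + L)*(39441 - 12040) = (-28459 - 9586/309)*(39441 - 12040) = -8803417/309*27401 = -241222429217/309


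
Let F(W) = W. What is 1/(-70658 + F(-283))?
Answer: -1/70941 ≈ -1.4096e-5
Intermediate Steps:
1/(-70658 + F(-283)) = 1/(-70658 - 283) = 1/(-70941) = -1/70941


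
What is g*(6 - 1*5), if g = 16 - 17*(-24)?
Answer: 424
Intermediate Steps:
g = 424 (g = 16 + 408 = 424)
g*(6 - 1*5) = 424*(6 - 1*5) = 424*(6 - 5) = 424*1 = 424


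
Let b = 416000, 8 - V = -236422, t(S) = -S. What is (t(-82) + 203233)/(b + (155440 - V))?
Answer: 40663/67002 ≈ 0.60689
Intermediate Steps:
V = 236430 (V = 8 - 1*(-236422) = 8 + 236422 = 236430)
(t(-82) + 203233)/(b + (155440 - V)) = (-1*(-82) + 203233)/(416000 + (155440 - 1*236430)) = (82 + 203233)/(416000 + (155440 - 236430)) = 203315/(416000 - 80990) = 203315/335010 = 203315*(1/335010) = 40663/67002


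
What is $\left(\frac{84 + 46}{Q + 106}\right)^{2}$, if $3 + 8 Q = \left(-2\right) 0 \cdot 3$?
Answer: $\frac{256}{169} \approx 1.5148$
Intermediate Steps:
$Q = - \frac{3}{8}$ ($Q = - \frac{3}{8} + \frac{\left(-2\right) 0 \cdot 3}{8} = - \frac{3}{8} + \frac{0 \cdot 3}{8} = - \frac{3}{8} + \frac{1}{8} \cdot 0 = - \frac{3}{8} + 0 = - \frac{3}{8} \approx -0.375$)
$\left(\frac{84 + 46}{Q + 106}\right)^{2} = \left(\frac{84 + 46}{- \frac{3}{8} + 106}\right)^{2} = \left(\frac{130}{\frac{845}{8}}\right)^{2} = \left(130 \cdot \frac{8}{845}\right)^{2} = \left(\frac{16}{13}\right)^{2} = \frac{256}{169}$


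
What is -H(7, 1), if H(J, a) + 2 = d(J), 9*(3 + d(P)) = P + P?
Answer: 31/9 ≈ 3.4444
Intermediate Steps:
d(P) = -3 + 2*P/9 (d(P) = -3 + (P + P)/9 = -3 + (2*P)/9 = -3 + 2*P/9)
H(J, a) = -5 + 2*J/9 (H(J, a) = -2 + (-3 + 2*J/9) = -5 + 2*J/9)
-H(7, 1) = -(-5 + (2/9)*7) = -(-5 + 14/9) = -1*(-31/9) = 31/9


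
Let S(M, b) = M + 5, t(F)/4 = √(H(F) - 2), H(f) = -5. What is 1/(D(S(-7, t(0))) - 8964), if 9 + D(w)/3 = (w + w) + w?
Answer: -1/9009 ≈ -0.00011100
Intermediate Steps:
t(F) = 4*I*√7 (t(F) = 4*√(-5 - 2) = 4*√(-7) = 4*(I*√7) = 4*I*√7)
S(M, b) = 5 + M
D(w) = -27 + 9*w (D(w) = -27 + 3*((w + w) + w) = -27 + 3*(2*w + w) = -27 + 3*(3*w) = -27 + 9*w)
1/(D(S(-7, t(0))) - 8964) = 1/((-27 + 9*(5 - 7)) - 8964) = 1/((-27 + 9*(-2)) - 8964) = 1/((-27 - 18) - 8964) = 1/(-45 - 8964) = 1/(-9009) = -1/9009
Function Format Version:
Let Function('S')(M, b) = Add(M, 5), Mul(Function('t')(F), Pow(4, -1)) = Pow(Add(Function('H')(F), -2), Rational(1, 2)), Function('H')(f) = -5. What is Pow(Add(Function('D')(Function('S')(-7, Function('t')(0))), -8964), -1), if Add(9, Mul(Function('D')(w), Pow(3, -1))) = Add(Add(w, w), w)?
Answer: Rational(-1, 9009) ≈ -0.00011100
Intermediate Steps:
Function('t')(F) = Mul(4, I, Pow(7, Rational(1, 2))) (Function('t')(F) = Mul(4, Pow(Add(-5, -2), Rational(1, 2))) = Mul(4, Pow(-7, Rational(1, 2))) = Mul(4, Mul(I, Pow(7, Rational(1, 2)))) = Mul(4, I, Pow(7, Rational(1, 2))))
Function('S')(M, b) = Add(5, M)
Function('D')(w) = Add(-27, Mul(9, w)) (Function('D')(w) = Add(-27, Mul(3, Add(Add(w, w), w))) = Add(-27, Mul(3, Add(Mul(2, w), w))) = Add(-27, Mul(3, Mul(3, w))) = Add(-27, Mul(9, w)))
Pow(Add(Function('D')(Function('S')(-7, Function('t')(0))), -8964), -1) = Pow(Add(Add(-27, Mul(9, Add(5, -7))), -8964), -1) = Pow(Add(Add(-27, Mul(9, -2)), -8964), -1) = Pow(Add(Add(-27, -18), -8964), -1) = Pow(Add(-45, -8964), -1) = Pow(-9009, -1) = Rational(-1, 9009)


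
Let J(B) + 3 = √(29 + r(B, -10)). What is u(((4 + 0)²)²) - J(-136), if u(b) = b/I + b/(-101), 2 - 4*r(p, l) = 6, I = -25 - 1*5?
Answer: -12223/1515 - 2*√7 ≈ -13.359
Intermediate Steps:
I = -30 (I = -25 - 5 = -30)
r(p, l) = -1 (r(p, l) = ½ - ¼*6 = ½ - 3/2 = -1)
J(B) = -3 + 2*√7 (J(B) = -3 + √(29 - 1) = -3 + √28 = -3 + 2*√7)
u(b) = -131*b/3030 (u(b) = b/(-30) + b/(-101) = b*(-1/30) + b*(-1/101) = -b/30 - b/101 = -131*b/3030)
u(((4 + 0)²)²) - J(-136) = -131*(4 + 0)⁴/3030 - (-3 + 2*√7) = -131*(4²)²/3030 + (3 - 2*√7) = -131/3030*16² + (3 - 2*√7) = -131/3030*256 + (3 - 2*√7) = -16768/1515 + (3 - 2*√7) = -12223/1515 - 2*√7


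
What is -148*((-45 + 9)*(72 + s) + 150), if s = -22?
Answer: 244200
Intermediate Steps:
-148*((-45 + 9)*(72 + s) + 150) = -148*((-45 + 9)*(72 - 22) + 150) = -148*(-36*50 + 150) = -148*(-1800 + 150) = -148*(-1650) = 244200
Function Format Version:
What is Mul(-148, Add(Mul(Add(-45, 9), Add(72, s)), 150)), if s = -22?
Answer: 244200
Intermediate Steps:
Mul(-148, Add(Mul(Add(-45, 9), Add(72, s)), 150)) = Mul(-148, Add(Mul(Add(-45, 9), Add(72, -22)), 150)) = Mul(-148, Add(Mul(-36, 50), 150)) = Mul(-148, Add(-1800, 150)) = Mul(-148, -1650) = 244200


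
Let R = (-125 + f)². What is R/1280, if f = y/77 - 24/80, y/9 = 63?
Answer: 168298729/15488000 ≈ 10.866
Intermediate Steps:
y = 567 (y = 9*63 = 567)
f = 777/110 (f = 567/77 - 24/80 = 567*(1/77) - 24*1/80 = 81/11 - 3/10 = 777/110 ≈ 7.0636)
R = 168298729/12100 (R = (-125 + 777/110)² = (-12973/110)² = 168298729/12100 ≈ 13909.)
R/1280 = (168298729/12100)/1280 = (168298729/12100)*(1/1280) = 168298729/15488000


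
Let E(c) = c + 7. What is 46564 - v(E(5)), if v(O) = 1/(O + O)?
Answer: 1117535/24 ≈ 46564.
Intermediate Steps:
E(c) = 7 + c
v(O) = 1/(2*O)
46564 - v(E(5)) = 46564 - 1/(2*(7 + 5)) = 46564 - 1/(2*12) = 46564 - 1*1/24 = 46564 - 1/24 = 1117535/24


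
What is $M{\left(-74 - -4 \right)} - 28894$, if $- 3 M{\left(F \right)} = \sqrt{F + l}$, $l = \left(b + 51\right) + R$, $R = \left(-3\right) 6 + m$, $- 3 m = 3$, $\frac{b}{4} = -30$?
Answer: $-28894 - \frac{i \sqrt{158}}{3} \approx -28894.0 - 4.1899 i$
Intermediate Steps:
$b = -120$ ($b = 4 \left(-30\right) = -120$)
$m = -1$ ($m = \left(- \frac{1}{3}\right) 3 = -1$)
$R = -19$ ($R = \left(-3\right) 6 - 1 = -18 - 1 = -19$)
$l = -88$ ($l = \left(-120 + 51\right) - 19 = -69 - 19 = -88$)
$M{\left(F \right)} = - \frac{\sqrt{-88 + F}}{3}$ ($M{\left(F \right)} = - \frac{\sqrt{F - 88}}{3} = - \frac{\sqrt{-88 + F}}{3}$)
$M{\left(-74 - -4 \right)} - 28894 = - \frac{\sqrt{-88 - 70}}{3} - 28894 = - \frac{\sqrt{-158}}{3} - 28894 = - \frac{i \sqrt{158}}{3} - 28894 = -28894 - \frac{i \sqrt{158}}{3}$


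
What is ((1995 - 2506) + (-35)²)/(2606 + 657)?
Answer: 714/3263 ≈ 0.21882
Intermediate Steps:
((1995 - 2506) + (-35)²)/(2606 + 657) = (-511 + 1225)/3263 = 714*(1/3263) = 714/3263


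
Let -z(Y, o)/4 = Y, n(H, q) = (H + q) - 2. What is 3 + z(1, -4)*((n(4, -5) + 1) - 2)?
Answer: 19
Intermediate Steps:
n(H, q) = -2 + H + q
z(Y, o) = -4*Y
3 + z(1, -4)*((n(4, -5) + 1) - 2) = 3 + (-4*1)*(((-2 + 4 - 5) + 1) - 2) = 3 - 4*((-3 + 1) - 2) = 3 - 4*(-2 - 2) = 3 - 4*(-4) = 3 + 16 = 19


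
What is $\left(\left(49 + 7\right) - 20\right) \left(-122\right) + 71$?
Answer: $-4321$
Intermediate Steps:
$\left(\left(49 + 7\right) - 20\right) \left(-122\right) + 71 = \left(56 - 20\right) \left(-122\right) + 71 = 36 \left(-122\right) + 71 = -4392 + 71 = -4321$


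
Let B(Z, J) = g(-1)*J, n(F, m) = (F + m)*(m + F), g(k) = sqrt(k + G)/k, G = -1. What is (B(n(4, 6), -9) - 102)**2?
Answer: 10242 - 1836*I*sqrt(2) ≈ 10242.0 - 2596.5*I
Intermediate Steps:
g(k) = sqrt(-1 + k)/k (g(k) = sqrt(k - 1)/k = sqrt(-1 + k)/k)
n(F, m) = (F + m)**2 (n(F, m) = (F + m)*(F + m) = (F + m)**2)
B(Z, J) = -I*J*sqrt(2) (B(Z, J) = (sqrt(-1 - 1)/(-1))*J = (-sqrt(-2))*J = (-I*sqrt(2))*J = -I*J*sqrt(2))
(B(n(4, 6), -9) - 102)**2 = (-1*I*(-9)*sqrt(2) - 102)**2 = (9*I*sqrt(2) - 102)**2 = (-102 + 9*I*sqrt(2))**2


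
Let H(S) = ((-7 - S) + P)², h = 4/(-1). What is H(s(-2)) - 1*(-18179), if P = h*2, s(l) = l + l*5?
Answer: 18188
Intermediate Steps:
h = -4 (h = 4*(-1) = -4)
s(l) = 6*l (s(l) = l + 5*l = 6*l)
P = -8 (P = -4*2 = -8)
H(S) = (-15 - S)² (H(S) = ((-7 - S) - 8)² = (-15 - S)²)
H(s(-2)) - 1*(-18179) = (15 + 6*(-2))² - 1*(-18179) = (15 - 12)² + 18179 = 3² + 18179 = 9 + 18179 = 18188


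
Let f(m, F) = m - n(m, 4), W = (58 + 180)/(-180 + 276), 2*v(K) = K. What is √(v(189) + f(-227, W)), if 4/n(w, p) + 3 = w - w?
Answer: I*√4722/6 ≈ 11.453*I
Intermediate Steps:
v(K) = K/2
n(w, p) = -4/3 (n(w, p) = 4/(-3 + (w - w)) = 4/(-3 + 0) = 4/(-3) = 4*(-⅓) = -4/3)
W = 119/48 (W = 238/96 = 238*(1/96) = 119/48 ≈ 2.4792)
f(m, F) = 4/3 + m (f(m, F) = m - 1*(-4/3) = m + 4/3 = 4/3 + m)
√(v(189) + f(-227, W)) = √((½)*189 + (4/3 - 227)) = √(189/2 - 677/3) = √(-787/6) = I*√4722/6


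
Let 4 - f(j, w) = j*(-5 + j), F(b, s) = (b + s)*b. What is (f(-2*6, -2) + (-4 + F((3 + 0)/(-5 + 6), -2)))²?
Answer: 40401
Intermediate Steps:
F(b, s) = b*(b + s)
f(j, w) = 4 - j*(-5 + j)
(f(-2*6, -2) + (-4 + F((3 + 0)/(-5 + 6), -2)))² = ((4 - (-2*6)² + 5*(-2*6)) + (-4 + ((3 + 0)/(-5 + 6))*((3 + 0)/(-5 + 6) - 2)))² = ((4 - 1*(-12)² + 5*(-12)) + (-4 + (3/1)*(3/1 - 2)))² = ((4 - 1*144 - 60) + (-4 + (3*1)*(3*1 - 2)))² = ((4 - 144 - 60) + (-4 + 3*(3 - 2)))² = (-200 + (-4 + 3*1))² = (-200 + (-4 + 3))² = (-200 - 1)² = (-201)² = 40401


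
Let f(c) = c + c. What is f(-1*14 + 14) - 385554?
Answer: -385554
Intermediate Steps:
f(c) = 2*c
f(-1*14 + 14) - 385554 = 2*(-1*14 + 14) - 385554 = 2*(-14 + 14) - 385554 = 2*0 - 385554 = 0 - 385554 = -385554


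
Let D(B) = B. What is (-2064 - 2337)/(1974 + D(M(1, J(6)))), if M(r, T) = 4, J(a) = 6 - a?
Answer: -4401/1978 ≈ -2.2250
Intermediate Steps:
(-2064 - 2337)/(1974 + D(M(1, J(6)))) = (-2064 - 2337)/(1974 + 4) = -4401/1978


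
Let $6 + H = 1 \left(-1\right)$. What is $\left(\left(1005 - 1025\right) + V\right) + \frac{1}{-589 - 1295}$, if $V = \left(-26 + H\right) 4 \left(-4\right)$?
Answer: $\frac{957071}{1884} \approx 508.0$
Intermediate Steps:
$H = -7$ ($H = -6 + 1 \left(-1\right) = -6 - 1 = -7$)
$V = 528$ ($V = \left(-26 - 7\right) 4 \left(-4\right) = \left(-33\right) \left(-16\right) = 528$)
$\left(\left(1005 - 1025\right) + V\right) + \frac{1}{-589 - 1295} = \left(\left(1005 - 1025\right) + 528\right) + \frac{1}{-589 - 1295} = \left(\left(1005 - 1025\right) + 528\right) + \frac{1}{-1884} = \left(-20 + 528\right) - \frac{1}{1884} = 508 - \frac{1}{1884} = \frac{957071}{1884}$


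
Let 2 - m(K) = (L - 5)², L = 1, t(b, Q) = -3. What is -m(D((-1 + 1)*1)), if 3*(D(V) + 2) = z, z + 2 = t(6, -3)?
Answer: 14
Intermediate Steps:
z = -5 (z = -2 - 3 = -5)
D(V) = -11/3 (D(V) = -2 + (⅓)*(-5) = -2 - 5/3 = -11/3)
m(K) = -14 (m(K) = 2 - (1 - 5)² = 2 - 1*(-4)² = 2 - 1*16 = 2 - 16 = -14)
-m(D((-1 + 1)*1)) = -1*(-14) = 14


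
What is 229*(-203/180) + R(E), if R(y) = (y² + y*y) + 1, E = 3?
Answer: -43067/180 ≈ -239.26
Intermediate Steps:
R(y) = 1 + 2*y² (R(y) = (y² + y²) + 1 = 2*y² + 1 = 1 + 2*y²)
229*(-203/180) + R(E) = 229*(-203/180) + (1 + 2*3²) = 229*(-203*1/180) + (1 + 2*9) = 229*(-203/180) + (1 + 18) = -46487/180 + 19 = -43067/180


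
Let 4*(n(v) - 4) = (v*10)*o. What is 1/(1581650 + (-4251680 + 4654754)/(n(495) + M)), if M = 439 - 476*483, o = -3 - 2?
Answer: 471305/745438747102 ≈ 6.3225e-7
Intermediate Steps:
o = -5
M = -229469 (M = 439 - 229908 = -229469)
n(v) = 4 - 25*v/2 (n(v) = 4 + ((v*10)*(-5))/4 = 4 + ((10*v)*(-5))/4 = 4 + (-50*v)/4 = 4 - 25*v/2)
1/(1581650 + (-4251680 + 4654754)/(n(495) + M)) = 1/(1581650 + (-4251680 + 4654754)/((4 - 25/2*495) - 229469)) = 1/(1581650 + 403074/((4 - 12375/2) - 229469)) = 1/(1581650 + 403074/(-12367/2 - 229469)) = 1/(1581650 + 403074/(-471305/2)) = 1/(1581650 + 403074*(-2/471305)) = 1/(1581650 - 806148/471305) = 1/(745438747102/471305) = 471305/745438747102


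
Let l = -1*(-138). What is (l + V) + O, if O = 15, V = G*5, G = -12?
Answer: 93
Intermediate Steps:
V = -60 (V = -12*5 = -60)
l = 138
(l + V) + O = (138 - 60) + 15 = 78 + 15 = 93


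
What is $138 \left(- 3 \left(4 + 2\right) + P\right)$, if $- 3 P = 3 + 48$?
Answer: $-4830$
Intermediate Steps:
$P = -17$ ($P = - \frac{3 + 48}{3} = \left(- \frac{1}{3}\right) 51 = -17$)
$138 \left(- 3 \left(4 + 2\right) + P\right) = 138 \left(- 3 \left(4 + 2\right) - 17\right) = 138 \left(\left(-3\right) 6 - 17\right) = 138 \left(-18 - 17\right) = 138 \left(-35\right) = -4830$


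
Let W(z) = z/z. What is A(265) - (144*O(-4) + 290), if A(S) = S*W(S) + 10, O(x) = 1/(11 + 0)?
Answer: -309/11 ≈ -28.091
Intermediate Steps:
W(z) = 1
O(x) = 1/11
A(S) = 10 + S (A(S) = S*1 + 10 = S + 10 = 10 + S)
A(265) - (144*O(-4) + 290) = (10 + 265) - (144*(1/11) + 290) = 275 - (144/11 + 290) = 275 - 1*3334/11 = 275 - 3334/11 = -309/11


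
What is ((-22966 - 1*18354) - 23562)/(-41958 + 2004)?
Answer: 32441/19977 ≈ 1.6239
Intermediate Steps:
((-22966 - 1*18354) - 23562)/(-41958 + 2004) = ((-22966 - 18354) - 23562)/(-39954) = (-41320 - 23562)*(-1/39954) = -64882*(-1/39954) = 32441/19977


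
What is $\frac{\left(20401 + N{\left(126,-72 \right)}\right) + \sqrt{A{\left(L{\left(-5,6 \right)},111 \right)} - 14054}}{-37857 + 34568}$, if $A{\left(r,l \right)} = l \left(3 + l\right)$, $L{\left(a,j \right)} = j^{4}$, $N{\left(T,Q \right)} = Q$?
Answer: $- \frac{20329}{3289} - \frac{10 i \sqrt{14}}{3289} \approx -6.1809 - 0.011376 i$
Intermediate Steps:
$\frac{\left(20401 + N{\left(126,-72 \right)}\right) + \sqrt{A{\left(L{\left(-5,6 \right)},111 \right)} - 14054}}{-37857 + 34568} = \frac{\left(20401 - 72\right) + \sqrt{111 \left(3 + 111\right) - 14054}}{-37857 + 34568} = \frac{20329 + \sqrt{111 \cdot 114 - 14054}}{-3289} = \left(20329 + \sqrt{12654 - 14054}\right) \left(- \frac{1}{3289}\right) = \left(20329 + \sqrt{-1400}\right) \left(- \frac{1}{3289}\right) = \left(20329 + 10 i \sqrt{14}\right) \left(- \frac{1}{3289}\right) = - \frac{20329}{3289} - \frac{10 i \sqrt{14}}{3289}$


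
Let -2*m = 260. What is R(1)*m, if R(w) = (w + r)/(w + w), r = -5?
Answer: 260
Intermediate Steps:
m = -130 (m = -½*260 = -130)
R(w) = (-5 + w)/(2*w) (R(w) = (w - 5)/(w + w) = (-5 + w)/((2*w)) = (-5 + w)*(1/(2*w)) = (-5 + w)/(2*w))
R(1)*m = ((½)*(-5 + 1)/1)*(-130) = ((½)*1*(-4))*(-130) = -2*(-130) = 260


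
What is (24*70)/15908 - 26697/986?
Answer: -105759849/3921322 ≈ -26.970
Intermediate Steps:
(24*70)/15908 - 26697/986 = 1680*(1/15908) - 26697*1/986 = 420/3977 - 26697/986 = -105759849/3921322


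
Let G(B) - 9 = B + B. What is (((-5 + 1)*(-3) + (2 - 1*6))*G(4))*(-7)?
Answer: -952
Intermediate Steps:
G(B) = 9 + 2*B (G(B) = 9 + (B + B) = 9 + 2*B)
(((-5 + 1)*(-3) + (2 - 1*6))*G(4))*(-7) = (((-5 + 1)*(-3) + (2 - 1*6))*(9 + 2*4))*(-7) = ((-4*(-3) + (2 - 6))*(9 + 8))*(-7) = ((12 - 4)*17)*(-7) = (8*17)*(-7) = 136*(-7) = -952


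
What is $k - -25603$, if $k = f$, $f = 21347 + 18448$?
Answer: $65398$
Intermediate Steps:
$f = 39795$
$k = 39795$
$k - -25603 = 39795 - -25603 = 39795 + 25603 = 65398$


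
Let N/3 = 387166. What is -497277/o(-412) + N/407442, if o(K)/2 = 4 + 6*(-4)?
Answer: 33776332559/2716280 ≈ 12435.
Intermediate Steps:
N = 1161498 (N = 3*387166 = 1161498)
o(K) = -40 (o(K) = 2*(4 + 6*(-4)) = 2*(4 - 24) = 2*(-20) = -40)
-497277/o(-412) + N/407442 = -497277/(-40) + 1161498/407442 = -497277*(-1/40) + 1161498*(1/407442) = 497277/40 + 193583/67907 = 33776332559/2716280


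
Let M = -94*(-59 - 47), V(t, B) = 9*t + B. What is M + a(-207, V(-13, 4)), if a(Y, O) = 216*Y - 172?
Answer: -34920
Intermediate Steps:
V(t, B) = B + 9*t
a(Y, O) = -172 + 216*Y
M = 9964 (M = -94*(-106) = 9964)
M + a(-207, V(-13, 4)) = 9964 + (-172 + 216*(-207)) = 9964 + (-172 - 44712) = 9964 - 44884 = -34920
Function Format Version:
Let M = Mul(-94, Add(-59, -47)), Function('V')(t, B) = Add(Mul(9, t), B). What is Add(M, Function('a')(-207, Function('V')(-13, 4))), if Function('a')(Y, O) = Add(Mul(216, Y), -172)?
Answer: -34920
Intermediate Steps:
Function('V')(t, B) = Add(B, Mul(9, t))
Function('a')(Y, O) = Add(-172, Mul(216, Y))
M = 9964 (M = Mul(-94, -106) = 9964)
Add(M, Function('a')(-207, Function('V')(-13, 4))) = Add(9964, Add(-172, Mul(216, -207))) = Add(9964, Add(-172, -44712)) = Add(9964, -44884) = -34920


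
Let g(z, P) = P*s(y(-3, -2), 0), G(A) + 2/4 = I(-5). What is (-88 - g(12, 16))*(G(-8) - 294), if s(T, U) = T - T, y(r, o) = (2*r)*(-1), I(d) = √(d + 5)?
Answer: 25916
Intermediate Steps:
I(d) = √(5 + d)
y(r, o) = -2*r
G(A) = -½ (G(A) = -½ + √(5 - 5) = -½ + √0 = -½ + 0 = -½)
s(T, U) = 0
g(z, P) = 0 (g(z, P) = P*0 = 0)
(-88 - g(12, 16))*(G(-8) - 294) = (-88 - 1*0)*(-½ - 294) = (-88 + 0)*(-589/2) = -88*(-589/2) = 25916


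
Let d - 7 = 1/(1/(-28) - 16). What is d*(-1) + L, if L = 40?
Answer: 14845/449 ≈ 33.062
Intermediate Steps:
d = 3115/449 (d = 7 + 1/(1/(-28) - 16) = 7 + 1/(-1/28 - 16) = 7 + 1/(-449/28) = 7 - 28/449 = 3115/449 ≈ 6.9376)
d*(-1) + L = (3115/449)*(-1) + 40 = -3115/449 + 40 = 14845/449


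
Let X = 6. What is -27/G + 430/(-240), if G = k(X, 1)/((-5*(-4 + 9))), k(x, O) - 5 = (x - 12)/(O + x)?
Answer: 112153/696 ≈ 161.14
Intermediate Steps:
k(x, O) = 5 + (-12 + x)/(O + x) (k(x, O) = 5 + (x - 12)/(O + x) = 5 + (-12 + x)/(O + x))
G = -29/175 (G = ((-12 + 5*1 + 6*6)/(1 + 6))/((-5*(-4 + 9))) = ((-12 + 5 + 36)/7)/((-5*5)) = ((⅐)*29)/(-25) = (29/7)*(-1/25) = -29/175 ≈ -0.16571)
-27/G + 430/(-240) = -27/(-29/175) + 430/(-240) = -27*(-175/29) + 430*(-1/240) = 4725/29 - 43/24 = 112153/696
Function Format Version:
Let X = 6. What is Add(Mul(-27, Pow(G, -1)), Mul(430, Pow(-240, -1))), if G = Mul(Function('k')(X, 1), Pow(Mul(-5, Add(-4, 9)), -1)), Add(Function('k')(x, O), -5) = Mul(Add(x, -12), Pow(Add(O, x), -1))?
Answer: Rational(112153, 696) ≈ 161.14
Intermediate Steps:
Function('k')(x, O) = Add(5, Mul(Pow(Add(O, x), -1), Add(-12, x))) (Function('k')(x, O) = Add(5, Mul(Add(x, -12), Pow(Add(O, x), -1))) = Add(5, Mul(Add(-12, x), Pow(Add(O, x), -1))) = Add(5, Mul(Pow(Add(O, x), -1), Add(-12, x))))
G = Rational(-29, 175) (G = Mul(Mul(Pow(Add(1, 6), -1), Add(-12, Mul(5, 1), Mul(6, 6))), Pow(Mul(-5, Add(-4, 9)), -1)) = Mul(Mul(Pow(7, -1), Add(-12, 5, 36)), Pow(Mul(-5, 5), -1)) = Mul(Mul(Rational(1, 7), 29), Pow(-25, -1)) = Mul(Rational(29, 7), Rational(-1, 25)) = Rational(-29, 175) ≈ -0.16571)
Add(Mul(-27, Pow(G, -1)), Mul(430, Pow(-240, -1))) = Add(Mul(-27, Pow(Rational(-29, 175), -1)), Mul(430, Pow(-240, -1))) = Add(Mul(-27, Rational(-175, 29)), Mul(430, Rational(-1, 240))) = Add(Rational(4725, 29), Rational(-43, 24)) = Rational(112153, 696)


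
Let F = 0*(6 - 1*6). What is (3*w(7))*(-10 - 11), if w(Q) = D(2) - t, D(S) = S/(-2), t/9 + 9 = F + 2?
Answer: -3906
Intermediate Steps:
F = 0 (F = 0*(6 - 6) = 0*0 = 0)
t = -63 (t = -81 + 9*(0 + 2) = -81 + 9*2 = -81 + 18 = -63)
D(S) = -S/2 (D(S) = S*(-½) = -S/2)
w(Q) = 62 (w(Q) = -½*2 - 1*(-63) = -1 + 63 = 62)
(3*w(7))*(-10 - 11) = (3*62)*(-10 - 11) = 186*(-21) = -3906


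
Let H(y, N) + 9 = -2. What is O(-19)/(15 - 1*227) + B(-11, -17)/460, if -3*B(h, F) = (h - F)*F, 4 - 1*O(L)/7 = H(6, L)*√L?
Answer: -709/12190 - 77*I*√19/212 ≈ -0.058162 - 1.5832*I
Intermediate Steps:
H(y, N) = -11 (H(y, N) = -9 - 2 = -11)
O(L) = 28 + 77*√L (O(L) = 28 - (-77)*√L = 28 + 77*√L)
B(h, F) = -F*(h - F)/3 (B(h, F) = -(h - F)*F/3 = -F*(h - F)/3)
O(-19)/(15 - 1*227) + B(-11, -17)/460 = (28 + 77*√(-19))/(15 - 1*227) + ((⅓)*(-17)*(-17 - 1*(-11)))/460 = (28 + 77*(I*√19))/(15 - 227) + ((⅓)*(-17)*(-17 + 11))*(1/460) = (28 + 77*I*√19)/(-212) + ((⅓)*(-17)*(-6))*(1/460) = (28 + 77*I*√19)*(-1/212) + 34*(1/460) = (-7/53 - 77*I*√19/212) + 17/230 = -709/12190 - 77*I*√19/212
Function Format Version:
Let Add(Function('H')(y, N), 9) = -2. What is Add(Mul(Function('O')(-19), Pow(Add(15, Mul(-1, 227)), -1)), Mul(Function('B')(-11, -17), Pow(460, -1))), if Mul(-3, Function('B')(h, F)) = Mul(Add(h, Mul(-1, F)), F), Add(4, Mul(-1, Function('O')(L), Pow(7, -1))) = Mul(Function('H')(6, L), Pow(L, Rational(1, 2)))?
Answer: Add(Rational(-709, 12190), Mul(Rational(-77, 212), I, Pow(19, Rational(1, 2)))) ≈ Add(-0.058162, Mul(-1.5832, I))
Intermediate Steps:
Function('H')(y, N) = -11 (Function('H')(y, N) = Add(-9, -2) = -11)
Function('O')(L) = Add(28, Mul(77, Pow(L, Rational(1, 2)))) (Function('O')(L) = Add(28, Mul(-7, Mul(-11, Pow(L, Rational(1, 2))))) = Add(28, Mul(77, Pow(L, Rational(1, 2)))))
Function('B')(h, F) = Mul(Rational(-1, 3), F, Add(h, Mul(-1, F))) (Function('B')(h, F) = Mul(Rational(-1, 3), Mul(Add(h, Mul(-1, F)), F)) = Mul(Rational(-1, 3), Mul(F, Add(h, Mul(-1, F)))) = Mul(Rational(-1, 3), F, Add(h, Mul(-1, F))))
Add(Mul(Function('O')(-19), Pow(Add(15, Mul(-1, 227)), -1)), Mul(Function('B')(-11, -17), Pow(460, -1))) = Add(Mul(Add(28, Mul(77, Pow(-19, Rational(1, 2)))), Pow(Add(15, Mul(-1, 227)), -1)), Mul(Mul(Rational(1, 3), -17, Add(-17, Mul(-1, -11))), Pow(460, -1))) = Add(Mul(Add(28, Mul(77, Mul(I, Pow(19, Rational(1, 2))))), Pow(Add(15, -227), -1)), Mul(Mul(Rational(1, 3), -17, Add(-17, 11)), Rational(1, 460))) = Add(Mul(Add(28, Mul(77, I, Pow(19, Rational(1, 2)))), Pow(-212, -1)), Mul(Mul(Rational(1, 3), -17, -6), Rational(1, 460))) = Add(Mul(Add(28, Mul(77, I, Pow(19, Rational(1, 2)))), Rational(-1, 212)), Mul(34, Rational(1, 460))) = Add(Add(Rational(-7, 53), Mul(Rational(-77, 212), I, Pow(19, Rational(1, 2)))), Rational(17, 230)) = Add(Rational(-709, 12190), Mul(Rational(-77, 212), I, Pow(19, Rational(1, 2))))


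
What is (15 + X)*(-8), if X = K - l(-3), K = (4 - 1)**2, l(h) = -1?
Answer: -200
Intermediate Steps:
K = 9 (K = 3**2 = 9)
X = 10 (X = 9 - 1*(-1) = 9 + 1 = 10)
(15 + X)*(-8) = (15 + 10)*(-8) = 25*(-8) = -200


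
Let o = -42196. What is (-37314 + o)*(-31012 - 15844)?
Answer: 3725520560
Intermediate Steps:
(-37314 + o)*(-31012 - 15844) = (-37314 - 42196)*(-31012 - 15844) = -79510*(-46856) = 3725520560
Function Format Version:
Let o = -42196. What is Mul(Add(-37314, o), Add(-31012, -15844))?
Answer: 3725520560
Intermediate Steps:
Mul(Add(-37314, o), Add(-31012, -15844)) = Mul(Add(-37314, -42196), Add(-31012, -15844)) = Mul(-79510, -46856) = 3725520560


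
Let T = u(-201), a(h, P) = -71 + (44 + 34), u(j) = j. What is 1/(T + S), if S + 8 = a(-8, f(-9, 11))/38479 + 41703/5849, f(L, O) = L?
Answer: -32151953/6490510937 ≈ -0.0049537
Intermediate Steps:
a(h, P) = 7 (a(h, P) = -71 + 78 = 7)
T = -201
S = -27968384/32151953 (S = -8 + (7/38479 + 41703/5849) = -8 + (7*(1/38479) + 41703*(1/5849)) = -8 + (1/5497 + 41703/5849) = -8 + 229247240/32151953 = -27968384/32151953 ≈ -0.86988)
1/(T + S) = 1/(-201 - 27968384/32151953) = 1/(-6490510937/32151953) = -32151953/6490510937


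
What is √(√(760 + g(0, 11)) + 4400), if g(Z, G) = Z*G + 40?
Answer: 2*√(1100 + 5*√2) ≈ 66.545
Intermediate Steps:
g(Z, G) = 40 + G*Z (g(Z, G) = G*Z + 40 = 40 + G*Z)
√(√(760 + g(0, 11)) + 4400) = √(√(760 + (40 + 11*0)) + 4400) = √(√(760 + (40 + 0)) + 4400) = √(√(760 + 40) + 4400) = √(√800 + 4400) = √(20*√2 + 4400) = √(4400 + 20*√2)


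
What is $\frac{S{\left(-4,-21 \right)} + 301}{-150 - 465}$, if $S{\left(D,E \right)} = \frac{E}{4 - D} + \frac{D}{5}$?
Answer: $- \frac{11903}{24600} \approx -0.48386$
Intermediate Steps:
$S{\left(D,E \right)} = \frac{D}{5} + \frac{E}{4 - D}$ ($S{\left(D,E \right)} = \frac{E}{4 - D} + D \frac{1}{5} = \frac{E}{4 - D} + \frac{D}{5} = \frac{D}{5} + \frac{E}{4 - D}$)
$\frac{S{\left(-4,-21 \right)} + 301}{-150 - 465} = \frac{\frac{\left(-4\right)^{2} - -105 - -16}{5 \left(-4 - 4\right)} + 301}{-150 - 465} = \frac{\frac{16 + 105 + 16}{5 \left(-8\right)} + 301}{-615} = \left(\frac{1}{5} \left(- \frac{1}{8}\right) 137 + 301\right) \left(- \frac{1}{615}\right) = \left(- \frac{137}{40} + 301\right) \left(- \frac{1}{615}\right) = \frac{11903}{40} \left(- \frac{1}{615}\right) = - \frac{11903}{24600}$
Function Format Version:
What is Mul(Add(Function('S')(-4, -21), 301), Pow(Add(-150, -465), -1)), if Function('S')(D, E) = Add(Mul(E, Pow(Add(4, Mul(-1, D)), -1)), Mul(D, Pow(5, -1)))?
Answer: Rational(-11903, 24600) ≈ -0.48386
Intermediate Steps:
Function('S')(D, E) = Add(Mul(Rational(1, 5), D), Mul(E, Pow(Add(4, Mul(-1, D)), -1))) (Function('S')(D, E) = Add(Mul(E, Pow(Add(4, Mul(-1, D)), -1)), Mul(D, Rational(1, 5))) = Add(Mul(E, Pow(Add(4, Mul(-1, D)), -1)), Mul(Rational(1, 5), D)) = Add(Mul(Rational(1, 5), D), Mul(E, Pow(Add(4, Mul(-1, D)), -1))))
Mul(Add(Function('S')(-4, -21), 301), Pow(Add(-150, -465), -1)) = Mul(Add(Mul(Rational(1, 5), Pow(Add(-4, -4), -1), Add(Pow(-4, 2), Mul(-5, -21), Mul(-4, -4))), 301), Pow(Add(-150, -465), -1)) = Mul(Add(Mul(Rational(1, 5), Pow(-8, -1), Add(16, 105, 16)), 301), Pow(-615, -1)) = Mul(Add(Mul(Rational(1, 5), Rational(-1, 8), 137), 301), Rational(-1, 615)) = Mul(Add(Rational(-137, 40), 301), Rational(-1, 615)) = Mul(Rational(11903, 40), Rational(-1, 615)) = Rational(-11903, 24600)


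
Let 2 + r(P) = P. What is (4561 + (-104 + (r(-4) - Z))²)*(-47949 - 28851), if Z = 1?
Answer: -1296537600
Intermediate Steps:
r(P) = -2 + P
(4561 + (-104 + (r(-4) - Z))²)*(-47949 - 28851) = (4561 + (-104 + ((-2 - 4) - 1*1))²)*(-47949 - 28851) = (4561 + (-104 + (-6 - 1))²)*(-76800) = (4561 + (-104 - 7)²)*(-76800) = (4561 + (-111)²)*(-76800) = (4561 + 12321)*(-76800) = 16882*(-76800) = -1296537600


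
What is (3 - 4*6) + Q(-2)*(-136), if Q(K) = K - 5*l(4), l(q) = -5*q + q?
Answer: -10629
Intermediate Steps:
l(q) = -4*q
Q(K) = 80 + K (Q(K) = K - (-20)*4 = K - 5*(-16) = K + 80 = 80 + K)
(3 - 4*6) + Q(-2)*(-136) = (3 - 4*6) + (80 - 2)*(-136) = (3 - 24) + 78*(-136) = -21 - 10608 = -10629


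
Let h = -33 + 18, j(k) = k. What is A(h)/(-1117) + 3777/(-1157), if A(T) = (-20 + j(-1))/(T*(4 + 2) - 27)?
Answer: -12657350/3877107 ≈ -3.2646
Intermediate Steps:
h = -15
A(T) = -21/(-27 + 6*T) (A(T) = (-20 - 1)/(T*(4 + 2) - 27) = -21/(T*6 - 27) = -21/(6*T - 27) = -21/(-27 + 6*T))
A(h)/(-1117) + 3777/(-1157) = -7/(-9 + 2*(-15))/(-1117) + 3777/(-1157) = -7/(-9 - 30)*(-1/1117) + 3777*(-1/1157) = -7/(-39)*(-1/1117) - 3777/1157 = -7*(-1/39)*(-1/1117) - 3777/1157 = (7/39)*(-1/1117) - 3777/1157 = -7/43563 - 3777/1157 = -12657350/3877107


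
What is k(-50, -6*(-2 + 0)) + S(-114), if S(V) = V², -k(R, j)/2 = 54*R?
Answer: 18396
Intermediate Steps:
k(R, j) = -108*R
k(-50, -6*(-2 + 0)) + S(-114) = -108*(-50) + (-114)² = 5400 + 12996 = 18396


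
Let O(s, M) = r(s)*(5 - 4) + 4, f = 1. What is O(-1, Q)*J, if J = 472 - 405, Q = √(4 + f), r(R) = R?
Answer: 201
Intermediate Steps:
Q = √5 (Q = √(4 + 1) = √5 ≈ 2.2361)
O(s, M) = 4 + s (O(s, M) = s*(5 - 4) + 4 = s*1 + 4 = s + 4 = 4 + s)
J = 67
O(-1, Q)*J = (4 - 1)*67 = 3*67 = 201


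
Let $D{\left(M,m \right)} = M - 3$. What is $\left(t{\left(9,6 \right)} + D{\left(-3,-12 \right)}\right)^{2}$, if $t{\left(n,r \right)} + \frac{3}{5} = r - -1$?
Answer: $\frac{4}{25} \approx 0.16$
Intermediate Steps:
$t{\left(n,r \right)} = \frac{2}{5} + r$ ($t{\left(n,r \right)} = - \frac{3}{5} + \left(r - -1\right) = - \frac{3}{5} + \left(r + 1\right) = - \frac{3}{5} + \left(1 + r\right) = \frac{2}{5} + r$)
$D{\left(M,m \right)} = -3 + M$
$\left(t{\left(9,6 \right)} + D{\left(-3,-12 \right)}\right)^{2} = \left(\left(\frac{2}{5} + 6\right) - 6\right)^{2} = \left(\frac{32}{5} - 6\right)^{2} = \left(\frac{2}{5}\right)^{2} = \frac{4}{25}$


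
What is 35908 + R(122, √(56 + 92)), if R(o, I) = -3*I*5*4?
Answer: 35908 - 120*√37 ≈ 35178.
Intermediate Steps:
R(o, I) = -60*I (R(o, I) = -15*I*4 = -60*I)
35908 + R(122, √(56 + 92)) = 35908 - 60*√(56 + 92) = 35908 - 120*√37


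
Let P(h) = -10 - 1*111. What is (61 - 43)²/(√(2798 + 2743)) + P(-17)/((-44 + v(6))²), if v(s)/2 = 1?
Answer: -121/1764 + 108*√5541/1847 ≈ 4.2840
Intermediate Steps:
P(h) = -121 (P(h) = -10 - 111 = -121)
v(s) = 2 (v(s) = 2*1 = 2)
(61 - 43)²/(√(2798 + 2743)) + P(-17)/((-44 + v(6))²) = (61 - 43)²/(√(2798 + 2743)) - 121/(-44 + 2)² = 18²/(√5541) - 121/((-42)²) = 324*(√5541/5541) - 121/1764 = 108*√5541/1847 - 121*1/1764 = 108*√5541/1847 - 121/1764 = -121/1764 + 108*√5541/1847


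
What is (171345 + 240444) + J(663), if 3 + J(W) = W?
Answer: 412449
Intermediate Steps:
J(W) = -3 + W
(171345 + 240444) + J(663) = (171345 + 240444) + (-3 + 663) = 411789 + 660 = 412449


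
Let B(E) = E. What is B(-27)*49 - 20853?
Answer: -22176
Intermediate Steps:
B(-27)*49 - 20853 = -27*49 - 20853 = -1323 - 20853 = -22176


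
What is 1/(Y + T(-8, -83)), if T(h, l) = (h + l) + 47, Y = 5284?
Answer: 1/5240 ≈ 0.00019084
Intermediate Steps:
T(h, l) = 47 + h + l
1/(Y + T(-8, -83)) = 1/(5284 + (47 - 8 - 83)) = 1/(5284 - 44) = 1/5240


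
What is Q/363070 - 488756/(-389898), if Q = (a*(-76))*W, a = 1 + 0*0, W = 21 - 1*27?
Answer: 44407608602/35390066715 ≈ 1.2548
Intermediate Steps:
W = -6 (W = 21 - 27 = -6)
a = 1 (a = 1 + 0 = 1)
Q = 456 (Q = (1*(-76))*(-6) = -76*(-6) = 456)
Q/363070 - 488756/(-389898) = 456/363070 - 488756/(-389898) = 456*(1/363070) - 488756*(-1/389898) = 228/181535 + 244378/194949 = 44407608602/35390066715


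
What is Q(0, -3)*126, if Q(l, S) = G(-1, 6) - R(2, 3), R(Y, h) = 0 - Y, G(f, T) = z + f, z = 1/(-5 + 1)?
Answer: 189/2 ≈ 94.500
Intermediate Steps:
z = -1/4 (z = 1/(-4) = -1/4 ≈ -0.25000)
G(f, T) = -1/4 + f
R(Y, h) = -Y
Q(l, S) = 3/4 (Q(l, S) = (-1/4 - 1) - (-1)*2 = -5/4 - 1*(-2) = -5/4 + 2 = 3/4)
Q(0, -3)*126 = (3/4)*126 = 189/2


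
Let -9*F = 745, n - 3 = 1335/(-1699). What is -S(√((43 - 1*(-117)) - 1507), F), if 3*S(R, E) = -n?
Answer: 1254/1699 ≈ 0.73808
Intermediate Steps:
n = 3762/1699 (n = 3 + 1335/(-1699) = 3 + 1335*(-1/1699) = 3 - 1335/1699 = 3762/1699 ≈ 2.2142)
F = -745/9 (F = -⅑*745 = -745/9 ≈ -82.778)
S(R, E) = -1254/1699 (S(R, E) = (-1*3762/1699)/3 = (⅓)*(-3762/1699) = -1254/1699)
-S(√((43 - 1*(-117)) - 1507), F) = -1*(-1254/1699) = 1254/1699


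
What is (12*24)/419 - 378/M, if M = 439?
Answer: -31950/183941 ≈ -0.17370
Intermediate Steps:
(12*24)/419 - 378/M = (12*24)/419 - 378/439 = 288*(1/419) - 378*1/439 = 288/419 - 378/439 = -31950/183941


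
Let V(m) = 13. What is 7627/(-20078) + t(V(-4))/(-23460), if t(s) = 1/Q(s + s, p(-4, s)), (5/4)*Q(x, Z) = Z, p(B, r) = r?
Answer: -930443023/2449355376 ≈ -0.37987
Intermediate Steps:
Q(x, Z) = 4*Z/5
t(s) = 5/(4*s) (t(s) = 1/(4*s/5) = 5/(4*s))
7627/(-20078) + t(V(-4))/(-23460) = 7627/(-20078) + ((5/4)/13)/(-23460) = 7627*(-1/20078) + ((5/4)*(1/13))*(-1/23460) = -7627/20078 + (5/52)*(-1/23460) = -7627/20078 - 1/243984 = -930443023/2449355376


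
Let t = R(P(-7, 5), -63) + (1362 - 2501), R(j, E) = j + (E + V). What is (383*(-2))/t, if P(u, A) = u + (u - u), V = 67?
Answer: 383/571 ≈ 0.67075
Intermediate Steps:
P(u, A) = u (P(u, A) = u + 0 = u)
R(j, E) = 67 + E + j (R(j, E) = j + (E + 67) = j + (67 + E) = 67 + E + j)
t = -1142 (t = (67 - 63 - 7) + (1362 - 2501) = -3 - 1139 = -1142)
(383*(-2))/t = (383*(-2))/(-1142) = -766*(-1/1142) = 383/571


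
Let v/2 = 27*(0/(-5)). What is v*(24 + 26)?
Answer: 0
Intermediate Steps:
v = 0 (v = 2*(27*(0/(-5))) = 2*(27*(0*(-⅕))) = 2*(27*0) = 2*0 = 0)
v*(24 + 26) = 0*(24 + 26) = 0*50 = 0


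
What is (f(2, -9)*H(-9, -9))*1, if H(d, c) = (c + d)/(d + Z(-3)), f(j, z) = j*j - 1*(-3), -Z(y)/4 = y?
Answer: -42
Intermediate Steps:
Z(y) = -4*y
f(j, z) = 3 + j² (f(j, z) = j² + 3 = 3 + j²)
H(d, c) = (c + d)/(12 + d) (H(d, c) = (c + d)/(d - 4*(-3)) = (c + d)/(d + 12) = (c + d)/(12 + d))
(f(2, -9)*H(-9, -9))*1 = ((3 + 2²)*((-9 - 9)/(12 - 9)))*1 = ((3 + 4)*(-18/3))*1 = (7*((⅓)*(-18)))*1 = (7*(-6))*1 = -42*1 = -42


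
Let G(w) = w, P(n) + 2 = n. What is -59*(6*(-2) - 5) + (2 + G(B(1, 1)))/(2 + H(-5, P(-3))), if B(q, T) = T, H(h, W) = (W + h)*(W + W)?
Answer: 34103/34 ≈ 1003.0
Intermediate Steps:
P(n) = -2 + n
H(h, W) = 2*W*(W + h) (H(h, W) = (W + h)*(2*W) = 2*W*(W + h))
-59*(6*(-2) - 5) + (2 + G(B(1, 1)))/(2 + H(-5, P(-3))) = -59*(6*(-2) - 5) + (2 + 1)/(2 + 2*(-2 - 3)*((-2 - 3) - 5)) = -59*(-12 - 5) + 3/(2 + 2*(-5)*(-5 - 5)) = -59*(-17) + 3/(2 + 2*(-5)*(-10)) = 1003 + 3/(2 + 100) = 1003 + 3/102 = 1003 + 3*(1/102) = 1003 + 1/34 = 34103/34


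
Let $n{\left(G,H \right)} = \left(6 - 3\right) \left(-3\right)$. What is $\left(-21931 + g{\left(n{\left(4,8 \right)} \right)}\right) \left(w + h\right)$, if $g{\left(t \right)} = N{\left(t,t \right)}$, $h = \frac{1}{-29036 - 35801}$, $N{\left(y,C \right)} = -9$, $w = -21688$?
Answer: $\frac{30851695762580}{64837} \approx 4.7583 \cdot 10^{8}$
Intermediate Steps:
$n{\left(G,H \right)} = -9$ ($n{\left(G,H \right)} = 3 \left(-3\right) = -9$)
$h = - \frac{1}{64837}$ ($h = \frac{1}{-64837} = - \frac{1}{64837} \approx -1.5423 \cdot 10^{-5}$)
$g{\left(t \right)} = -9$
$\left(-21931 + g{\left(n{\left(4,8 \right)} \right)}\right) \left(w + h\right) = \left(-21931 - 9\right) \left(-21688 - \frac{1}{64837}\right) = \left(-21940\right) \left(- \frac{1406184857}{64837}\right) = \frac{30851695762580}{64837}$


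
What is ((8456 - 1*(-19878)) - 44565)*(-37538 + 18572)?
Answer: 307837146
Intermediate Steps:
((8456 - 1*(-19878)) - 44565)*(-37538 + 18572) = ((8456 + 19878) - 44565)*(-18966) = (28334 - 44565)*(-18966) = -16231*(-18966) = 307837146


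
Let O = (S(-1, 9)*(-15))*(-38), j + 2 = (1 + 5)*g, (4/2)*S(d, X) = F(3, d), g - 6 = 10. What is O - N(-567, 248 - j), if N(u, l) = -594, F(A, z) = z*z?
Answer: 879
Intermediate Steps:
g = 16 (g = 6 + 10 = 16)
F(A, z) = z²
S(d, X) = d²/2
j = 94 (j = -2 + (1 + 5)*16 = -2 + 6*16 = -2 + 96 = 94)
O = 285 (O = (((½)*(-1)²)*(-15))*(-38) = (((½)*1)*(-15))*(-38) = ((½)*(-15))*(-38) = -15/2*(-38) = 285)
O - N(-567, 248 - j) = 285 - 1*(-594) = 285 + 594 = 879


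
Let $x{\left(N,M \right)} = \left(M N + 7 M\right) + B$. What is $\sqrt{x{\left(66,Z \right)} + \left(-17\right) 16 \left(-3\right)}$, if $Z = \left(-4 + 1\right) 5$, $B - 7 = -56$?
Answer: $2 i \sqrt{82} \approx 18.111 i$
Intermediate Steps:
$B = -49$ ($B = 7 - 56 = -49$)
$Z = -15$ ($Z = \left(-3\right) 5 = -15$)
$x{\left(N,M \right)} = -49 + 7 M + M N$ ($x{\left(N,M \right)} = \left(M N + 7 M\right) - 49 = \left(7 M + M N\right) - 49 = -49 + 7 M + M N$)
$\sqrt{x{\left(66,Z \right)} + \left(-17\right) 16 \left(-3\right)} = \sqrt{\left(-49 + 7 \left(-15\right) - 990\right) + \left(-17\right) 16 \left(-3\right)} = \sqrt{\left(-49 - 105 - 990\right) - -816} = \sqrt{-1144 + 816} = \sqrt{-328} = 2 i \sqrt{82}$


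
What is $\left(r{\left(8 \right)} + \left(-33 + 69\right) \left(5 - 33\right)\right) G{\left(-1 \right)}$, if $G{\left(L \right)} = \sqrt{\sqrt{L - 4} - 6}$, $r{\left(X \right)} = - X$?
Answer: $- 1016 \sqrt{-6 + i \sqrt{5}} \approx -456.14 - 2530.1 i$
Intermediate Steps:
$G{\left(L \right)} = \sqrt{-6 + \sqrt{-4 + L}}$ ($G{\left(L \right)} = \sqrt{\sqrt{-4 + L} - 6} = \sqrt{-6 + \sqrt{-4 + L}}$)
$\left(r{\left(8 \right)} + \left(-33 + 69\right) \left(5 - 33\right)\right) G{\left(-1 \right)} = \left(\left(-1\right) 8 + \left(-33 + 69\right) \left(5 - 33\right)\right) \sqrt{-6 + \sqrt{-4 - 1}} = \left(-8 + 36 \left(-28\right)\right) \sqrt{-6 + \sqrt{-5}} = \left(-8 - 1008\right) \sqrt{-6 + i \sqrt{5}} = - 1016 \sqrt{-6 + i \sqrt{5}}$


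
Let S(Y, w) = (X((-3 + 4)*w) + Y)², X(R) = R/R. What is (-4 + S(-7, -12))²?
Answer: 1024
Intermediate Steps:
X(R) = 1
S(Y, w) = (1 + Y)²
(-4 + S(-7, -12))² = (-4 + (1 - 7)²)² = (-4 + (-6)²)² = (-4 + 36)² = 32² = 1024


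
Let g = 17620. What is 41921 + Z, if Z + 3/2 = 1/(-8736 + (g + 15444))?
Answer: 1019817597/24328 ≈ 41920.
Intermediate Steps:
Z = -36491/24328 (Z = -3/2 + 1/(-8736 + (17620 + 15444)) = -3/2 + 1/(-8736 + 33064) = -3/2 + 1/24328 = -36491/24328 ≈ -1.5000)
41921 + Z = 41921 - 36491/24328 = 1019817597/24328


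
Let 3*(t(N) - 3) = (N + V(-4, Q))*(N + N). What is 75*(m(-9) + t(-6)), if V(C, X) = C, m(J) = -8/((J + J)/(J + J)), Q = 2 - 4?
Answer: 2625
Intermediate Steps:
Q = -2
m(J) = -8 (m(J) = -8/((2*J)/((2*J))) = -8/((2*J)*(1/(2*J))) = -8/1 = -8*1 = -8)
t(N) = 3 + 2*N*(-4 + N)/3 (t(N) = 3 + ((N - 4)*(N + N))/3 = 3 + ((-4 + N)*(2*N))/3 = 3 + (2*N*(-4 + N))/3 = 3 + 2*N*(-4 + N)/3)
75*(m(-9) + t(-6)) = 75*(-8 + (3 - 8/3*(-6) + (2/3)*(-6)**2)) = 75*(-8 + (3 + 16 + (2/3)*36)) = 75*(-8 + (3 + 16 + 24)) = 75*(-8 + 43) = 75*35 = 2625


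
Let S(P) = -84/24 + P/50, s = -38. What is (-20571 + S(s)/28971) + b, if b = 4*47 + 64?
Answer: -9811029221/482850 ≈ -20319.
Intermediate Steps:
S(P) = -7/2 + P/50 (S(P) = -84*1/24 + P*(1/50) = -7/2 + P/50)
b = 252 (b = 188 + 64 = 252)
(-20571 + S(s)/28971) + b = (-20571 + (-7/2 + (1/50)*(-38))/28971) + 252 = (-20571 + (-7/2 - 19/25)*(1/28971)) + 252 = (-20571 - 213/50*1/28971) + 252 = (-20571 - 71/482850) + 252 = -9932707421/482850 + 252 = -9811029221/482850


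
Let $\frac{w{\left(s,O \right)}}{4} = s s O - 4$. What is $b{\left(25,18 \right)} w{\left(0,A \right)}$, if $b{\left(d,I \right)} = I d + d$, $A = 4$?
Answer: $-7600$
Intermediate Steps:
$w{\left(s,O \right)} = -16 + 4 O s^{2}$ ($w{\left(s,O \right)} = 4 \left(s s O - 4\right) = 4 \left(s^{2} O - 4\right) = 4 \left(O s^{2} - 4\right) = 4 \left(-4 + O s^{2}\right) = -16 + 4 O s^{2}$)
$b{\left(d,I \right)} = d + I d$
$b{\left(25,18 \right)} w{\left(0,A \right)} = 25 \left(1 + 18\right) \left(-16 + 4 \cdot 4 \cdot 0^{2}\right) = 25 \cdot 19 \left(-16 + 4 \cdot 4 \cdot 0\right) = 475 \left(-16 + 0\right) = 475 \left(-16\right) = -7600$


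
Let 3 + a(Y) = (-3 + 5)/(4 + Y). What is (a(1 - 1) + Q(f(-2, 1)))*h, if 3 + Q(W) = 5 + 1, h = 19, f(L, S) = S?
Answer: 19/2 ≈ 9.5000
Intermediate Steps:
a(Y) = -3 + 2/(4 + Y) (a(Y) = -3 + (-3 + 5)/(4 + Y) = -3 + 2/(4 + Y))
Q(W) = 3 (Q(W) = -3 + (5 + 1) = -3 + 6 = 3)
(a(1 - 1) + Q(f(-2, 1)))*h = ((-10 - 3*(1 - 1))/(4 + (1 - 1)) + 3)*19 = ((-10 - 3*0)/(4 + 0) + 3)*19 = ((-10 + 0)/4 + 3)*19 = ((¼)*(-10) + 3)*19 = (-5/2 + 3)*19 = (½)*19 = 19/2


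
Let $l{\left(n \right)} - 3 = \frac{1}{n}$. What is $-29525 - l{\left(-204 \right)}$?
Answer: $- \frac{6023711}{204} \approx -29528.0$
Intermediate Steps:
$l{\left(n \right)} = 3 + \frac{1}{n}$
$-29525 - l{\left(-204 \right)} = -29525 - \left(3 + \frac{1}{-204}\right) = -29525 - \left(3 - \frac{1}{204}\right) = -29525 - \frac{611}{204} = - \frac{6023711}{204}$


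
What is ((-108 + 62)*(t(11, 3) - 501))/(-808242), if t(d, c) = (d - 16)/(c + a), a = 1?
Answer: -46207/1616484 ≈ -0.028585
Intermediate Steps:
t(d, c) = (-16 + d)/(1 + c) (t(d, c) = (d - 16)/(c + 1) = (-16 + d)/(1 + c))
((-108 + 62)*(t(11, 3) - 501))/(-808242) = ((-108 + 62)*((-16 + 11)/(1 + 3) - 501))/(-808242) = -46*(-5/4 - 501)*(-1/808242) = -46*(-2009/4)*(-1/808242) = (46207/2)*(-1/808242) = -46207/1616484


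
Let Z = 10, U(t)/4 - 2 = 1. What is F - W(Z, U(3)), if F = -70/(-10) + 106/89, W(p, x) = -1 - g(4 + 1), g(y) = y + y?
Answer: 1708/89 ≈ 19.191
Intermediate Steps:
U(t) = 12 (U(t) = 8 + 4*1 = 8 + 4 = 12)
g(y) = 2*y
W(p, x) = -11 (W(p, x) = -1 - 2*(4 + 1) = -1 - 2*5 = -1 - 1*10 = -1 - 10 = -11)
F = 729/89 (F = -70*(-⅒) + 106*(1/89) = 7 + 106/89 = 729/89 ≈ 8.1910)
F - W(Z, U(3)) = 729/89 - 1*(-11) = 729/89 + 11 = 1708/89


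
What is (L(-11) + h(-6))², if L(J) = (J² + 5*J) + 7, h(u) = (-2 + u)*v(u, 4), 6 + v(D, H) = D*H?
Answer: 97969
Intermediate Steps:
v(D, H) = -6 + D*H
h(u) = (-6 + 4*u)*(-2 + u) (h(u) = (-2 + u)*(-6 + u*4) = (-2 + u)*(-6 + 4*u) = (-6 + 4*u)*(-2 + u))
L(J) = 7 + J² + 5*J
(L(-11) + h(-6))² = ((7 + (-11)² + 5*(-11)) + 2*(-3 + 2*(-6))*(-2 - 6))² = ((7 + 121 - 55) + 2*(-3 - 12)*(-8))² = (73 + 2*(-15)*(-8))² = (73 + 240)² = 313² = 97969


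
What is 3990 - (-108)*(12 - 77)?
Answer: -3030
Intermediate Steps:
3990 - (-108)*(12 - 77) = 3990 - (-108)*(-65) = 3990 - 1*7020 = 3990 - 7020 = -3030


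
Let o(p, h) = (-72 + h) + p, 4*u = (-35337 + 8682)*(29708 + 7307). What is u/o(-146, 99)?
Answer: 986634825/476 ≈ 2.0728e+6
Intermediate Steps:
u = -986634825/4 (u = ((-35337 + 8682)*(29708 + 7307))/4 = (-26655*37015)/4 = (¼)*(-986634825) = -986634825/4 ≈ -2.4666e+8)
o(p, h) = -72 + h + p
u/o(-146, 99) = -986634825/(4*(-72 + 99 - 146)) = -986634825/4/(-119) = -986634825/4*(-1/119) = 986634825/476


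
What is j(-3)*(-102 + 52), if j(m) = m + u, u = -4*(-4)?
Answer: -650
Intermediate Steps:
u = 16
j(m) = 16 + m (j(m) = m + 16 = 16 + m)
j(-3)*(-102 + 52) = (16 - 3)*(-102 + 52) = 13*(-50) = -650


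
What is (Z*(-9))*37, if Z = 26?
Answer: -8658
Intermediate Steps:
(Z*(-9))*37 = (26*(-9))*37 = -234*37 = -8658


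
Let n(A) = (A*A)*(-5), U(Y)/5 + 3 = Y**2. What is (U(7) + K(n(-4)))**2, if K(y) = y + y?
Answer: 4900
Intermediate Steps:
U(Y) = -15 + 5*Y**2
n(A) = -5*A**2 (n(A) = A**2*(-5) = -5*A**2)
K(y) = 2*y
(U(7) + K(n(-4)))**2 = ((-15 + 5*7**2) + 2*(-5*(-4)**2))**2 = ((-15 + 5*49) + 2*(-5*16))**2 = ((-15 + 245) + 2*(-80))**2 = (230 - 160)**2 = 70**2 = 4900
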